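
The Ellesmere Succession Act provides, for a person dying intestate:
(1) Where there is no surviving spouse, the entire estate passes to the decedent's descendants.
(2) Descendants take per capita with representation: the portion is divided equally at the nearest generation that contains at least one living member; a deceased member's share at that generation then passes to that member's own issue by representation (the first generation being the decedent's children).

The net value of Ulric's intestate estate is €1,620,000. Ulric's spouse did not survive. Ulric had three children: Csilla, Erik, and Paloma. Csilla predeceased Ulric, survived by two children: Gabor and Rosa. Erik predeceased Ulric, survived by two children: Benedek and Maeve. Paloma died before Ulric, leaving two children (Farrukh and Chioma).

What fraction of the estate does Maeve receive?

The entire €1,620,000 passes to the descendants.
No child survives, so the initial division is made at the grandchildren's generation.
That amount (€1,620,000) is divided into 6 shares of €270,000: Gabor, Rosa, Benedek, Maeve, Farrukh, and Chioma each take €270,000.

Maeve receives 1/6 of the estate.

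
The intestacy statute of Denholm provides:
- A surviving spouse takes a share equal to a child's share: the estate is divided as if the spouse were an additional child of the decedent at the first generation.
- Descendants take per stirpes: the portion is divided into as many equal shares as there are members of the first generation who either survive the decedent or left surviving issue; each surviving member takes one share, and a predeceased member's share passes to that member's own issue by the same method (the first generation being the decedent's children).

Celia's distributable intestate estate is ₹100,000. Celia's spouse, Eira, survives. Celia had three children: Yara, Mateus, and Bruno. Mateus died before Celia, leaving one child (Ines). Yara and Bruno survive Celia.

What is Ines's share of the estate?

Ines receives ₹25,000.

The spouse counts as an additional share at the children's level, so there are 4 primary shares of ₹25,000. Eira takes one such share (₹25,000).
The children's combined portion (₹75,000) is divided into 3 shares of ₹25,000: Yara and Bruno each take ₹25,000; Mateus's ₹25,000 share passes to Mateus's issue.
Mateus's share (₹25,000) passes entirely to Ines.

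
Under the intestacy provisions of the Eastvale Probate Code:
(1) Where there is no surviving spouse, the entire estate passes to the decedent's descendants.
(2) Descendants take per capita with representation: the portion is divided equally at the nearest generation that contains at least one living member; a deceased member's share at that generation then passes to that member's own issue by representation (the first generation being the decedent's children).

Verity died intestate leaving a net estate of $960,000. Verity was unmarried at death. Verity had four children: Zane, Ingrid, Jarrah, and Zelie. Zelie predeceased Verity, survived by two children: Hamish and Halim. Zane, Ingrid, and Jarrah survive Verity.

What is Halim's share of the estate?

The entire $960,000 passes to the descendants.
That amount ($960,000) is divided into 4 shares of $240,000: Zane, Ingrid, and Jarrah each take $240,000; Zelie's $240,000 share passes to Zelie's issue.
Zelie's share ($240,000) is divided into 2 shares of $120,000: Hamish and Halim each take $120,000.

Halim receives $120,000.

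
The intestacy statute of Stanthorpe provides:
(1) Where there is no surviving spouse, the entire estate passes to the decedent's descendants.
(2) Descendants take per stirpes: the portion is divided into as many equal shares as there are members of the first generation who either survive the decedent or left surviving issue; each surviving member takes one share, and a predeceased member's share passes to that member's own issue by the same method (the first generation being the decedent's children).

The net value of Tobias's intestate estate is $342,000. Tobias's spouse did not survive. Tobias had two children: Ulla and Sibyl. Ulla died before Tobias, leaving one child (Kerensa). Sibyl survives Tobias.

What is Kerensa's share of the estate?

The entire $342,000 passes to the descendants.
That amount ($342,000) is divided into 2 shares of $171,000: Sibyl takes $171,000; Ulla's $171,000 share passes to Ulla's issue.
Ulla's share ($171,000) passes entirely to Kerensa.

Kerensa receives $171,000.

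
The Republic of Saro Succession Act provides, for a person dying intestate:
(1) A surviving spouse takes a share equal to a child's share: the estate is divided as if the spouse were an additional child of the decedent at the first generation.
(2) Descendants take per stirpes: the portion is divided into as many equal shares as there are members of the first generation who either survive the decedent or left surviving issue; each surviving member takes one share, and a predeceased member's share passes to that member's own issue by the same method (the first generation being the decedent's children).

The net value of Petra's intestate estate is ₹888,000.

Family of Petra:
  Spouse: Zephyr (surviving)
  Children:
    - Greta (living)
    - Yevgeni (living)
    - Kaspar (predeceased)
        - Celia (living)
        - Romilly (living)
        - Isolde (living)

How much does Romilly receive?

Romilly receives ₹74,000.

The spouse counts as an additional share at the children's level, so there are 4 primary shares of ₹222,000. Zephyr takes one such share (₹222,000).
The children's combined portion (₹666,000) is divided into 3 shares of ₹222,000: Greta and Yevgeni each take ₹222,000; Kaspar's ₹222,000 share passes to Kaspar's issue.
Kaspar's share (₹222,000) is divided into 3 shares of ₹74,000: Celia, Romilly, and Isolde each take ₹74,000.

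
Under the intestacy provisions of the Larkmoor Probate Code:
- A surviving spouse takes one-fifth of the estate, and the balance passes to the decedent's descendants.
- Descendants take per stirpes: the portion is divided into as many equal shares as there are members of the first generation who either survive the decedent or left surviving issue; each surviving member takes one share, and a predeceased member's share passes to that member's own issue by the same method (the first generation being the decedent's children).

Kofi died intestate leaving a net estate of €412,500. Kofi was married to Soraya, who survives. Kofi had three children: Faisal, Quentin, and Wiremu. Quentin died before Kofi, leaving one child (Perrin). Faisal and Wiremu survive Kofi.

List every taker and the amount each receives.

Soraya takes one-fifth of €412,500 = €82,500. The remaining €330,000 passes to the descendants.
The descendants' portion (€330,000) is divided into 3 shares of €110,000: Faisal and Wiremu each take €110,000; Quentin's €110,000 share passes to Quentin's issue.
Quentin's share (€110,000) passes entirely to Perrin.

Soraya: €82,500; Faisal: €110,000; Perrin: €110,000; Wiremu: €110,000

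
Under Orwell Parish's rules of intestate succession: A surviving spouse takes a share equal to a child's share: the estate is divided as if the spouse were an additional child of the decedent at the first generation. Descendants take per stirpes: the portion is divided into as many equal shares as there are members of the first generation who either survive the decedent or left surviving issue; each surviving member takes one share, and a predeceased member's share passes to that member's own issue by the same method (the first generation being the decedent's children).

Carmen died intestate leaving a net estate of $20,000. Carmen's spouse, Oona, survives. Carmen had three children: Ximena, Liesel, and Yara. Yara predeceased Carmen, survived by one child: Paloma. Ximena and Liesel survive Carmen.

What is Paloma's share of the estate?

The spouse counts as an additional share at the children's level, so there are 4 primary shares of $5,000. Oona takes one such share ($5,000).
The children's combined portion ($15,000) is divided into 3 shares of $5,000: Ximena and Liesel each take $5,000; Yara's $5,000 share passes to Yara's issue.
Yara's share ($5,000) passes entirely to Paloma.

Paloma receives $5,000.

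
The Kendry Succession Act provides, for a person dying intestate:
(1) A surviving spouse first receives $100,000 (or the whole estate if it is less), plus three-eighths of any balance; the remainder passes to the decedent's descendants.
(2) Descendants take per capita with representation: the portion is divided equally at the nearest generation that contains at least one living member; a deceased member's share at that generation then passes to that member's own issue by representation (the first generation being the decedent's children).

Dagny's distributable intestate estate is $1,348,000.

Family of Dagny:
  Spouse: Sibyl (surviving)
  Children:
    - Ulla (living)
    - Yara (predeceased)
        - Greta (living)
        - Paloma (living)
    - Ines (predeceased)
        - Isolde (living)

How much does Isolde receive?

Isolde receives $260,000.

Sibyl first takes $100,000, leaving a balance of $1,248,000. Sibyl then takes three-eighths of the balance ($468,000), for a total of $568,000. The remaining $780,000 passes to the descendants.
The descendants' portion ($780,000) is divided into 3 shares of $260,000: Ulla takes $260,000; Yara's $260,000 share passes to Yara's issue; Ines's $260,000 share passes to Ines's issue.
Yara's share ($260,000) is divided into 2 shares of $130,000: Greta and Paloma each take $130,000.
Ines's share ($260,000) passes entirely to Isolde.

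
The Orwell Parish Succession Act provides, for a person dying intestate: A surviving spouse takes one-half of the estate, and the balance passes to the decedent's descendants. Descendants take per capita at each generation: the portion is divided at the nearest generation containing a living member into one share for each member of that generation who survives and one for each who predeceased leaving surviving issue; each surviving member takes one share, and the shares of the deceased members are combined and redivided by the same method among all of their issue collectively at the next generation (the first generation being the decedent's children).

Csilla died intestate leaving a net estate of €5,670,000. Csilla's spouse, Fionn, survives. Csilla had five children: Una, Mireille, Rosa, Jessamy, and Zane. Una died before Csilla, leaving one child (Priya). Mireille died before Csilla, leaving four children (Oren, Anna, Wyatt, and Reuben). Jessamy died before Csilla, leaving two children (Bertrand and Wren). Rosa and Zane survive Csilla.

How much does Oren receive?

Fionn takes one-half of €5,670,000 = €2,835,000. The remaining €2,835,000 passes to the descendants.
The descendants' portion (€2,835,000) is divided at the children's generation into 5 shares of €567,000. Rosa and Zane each take €567,000. The 3 shares of the deceased (Una, Mireille, and Jessamy) are combined into a pool of €1,701,000.
That pool (€1,701,000) is divided at the grandchildren's generation equally among Priya, Oren, Anna, Wyatt, Reuben, Bertrand, and Wren: €243,000 each.

Oren receives €243,000.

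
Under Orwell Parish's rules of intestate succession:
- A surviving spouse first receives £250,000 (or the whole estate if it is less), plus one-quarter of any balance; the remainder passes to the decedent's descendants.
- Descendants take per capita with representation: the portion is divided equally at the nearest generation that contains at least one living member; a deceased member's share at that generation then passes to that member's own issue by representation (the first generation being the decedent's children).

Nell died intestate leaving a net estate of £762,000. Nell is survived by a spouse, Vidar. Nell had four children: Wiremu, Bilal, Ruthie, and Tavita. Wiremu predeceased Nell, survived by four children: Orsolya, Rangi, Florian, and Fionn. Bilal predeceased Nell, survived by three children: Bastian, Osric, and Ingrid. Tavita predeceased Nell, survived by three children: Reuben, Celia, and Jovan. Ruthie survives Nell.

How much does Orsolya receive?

Orsolya receives £24,000.

Vidar first takes £250,000, leaving a balance of £512,000. Vidar then takes one-quarter of the balance (£128,000), for a total of £378,000. The remaining £384,000 passes to the descendants.
The descendants' portion (£384,000) is divided into 4 shares of £96,000: Ruthie takes £96,000; Wiremu's £96,000 share passes to Wiremu's issue; Bilal's £96,000 share passes to Bilal's issue; Tavita's £96,000 share passes to Tavita's issue.
Wiremu's share (£96,000) is divided into 4 shares of £24,000: Orsolya, Rangi, Florian, and Fionn each take £24,000.
Bilal's share (£96,000) is divided into 3 shares of £32,000: Bastian, Osric, and Ingrid each take £32,000.
Tavita's share (£96,000) is divided into 3 shares of £32,000: Reuben, Celia, and Jovan each take £32,000.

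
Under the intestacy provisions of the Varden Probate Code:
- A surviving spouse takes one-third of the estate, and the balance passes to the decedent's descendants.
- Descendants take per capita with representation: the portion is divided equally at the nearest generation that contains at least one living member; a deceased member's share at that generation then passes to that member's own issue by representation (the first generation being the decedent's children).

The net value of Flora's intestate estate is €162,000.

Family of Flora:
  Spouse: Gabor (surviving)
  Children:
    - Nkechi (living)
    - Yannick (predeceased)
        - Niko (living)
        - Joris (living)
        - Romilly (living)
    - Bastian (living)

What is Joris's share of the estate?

Joris receives €12,000.

Gabor takes one-third of €162,000 = €54,000. The remaining €108,000 passes to the descendants.
The descendants' portion (€108,000) is divided into 3 shares of €36,000: Nkechi and Bastian each take €36,000; Yannick's €36,000 share passes to Yannick's issue.
Yannick's share (€36,000) is divided into 3 shares of €12,000: Niko, Joris, and Romilly each take €12,000.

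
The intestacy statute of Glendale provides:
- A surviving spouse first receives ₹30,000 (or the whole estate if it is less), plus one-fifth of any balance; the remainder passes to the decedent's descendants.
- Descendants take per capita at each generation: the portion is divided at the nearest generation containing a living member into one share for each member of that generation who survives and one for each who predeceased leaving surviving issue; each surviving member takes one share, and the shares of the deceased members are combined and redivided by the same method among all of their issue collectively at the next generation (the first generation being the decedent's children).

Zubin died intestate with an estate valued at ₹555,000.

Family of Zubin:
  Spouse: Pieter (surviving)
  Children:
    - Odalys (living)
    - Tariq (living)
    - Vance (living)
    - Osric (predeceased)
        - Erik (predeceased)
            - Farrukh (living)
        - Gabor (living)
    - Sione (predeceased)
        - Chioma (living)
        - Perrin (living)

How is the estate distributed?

Pieter first takes ₹30,000, leaving a balance of ₹525,000. Pieter then takes one-fifth of the balance (₹105,000), for a total of ₹135,000. The remaining ₹420,000 passes to the descendants.
The descendants' portion (₹420,000) is divided at the children's generation into 5 shares of ₹84,000. Odalys, Tariq, and Vance each take ₹84,000. The 2 shares of the deceased (Osric and Sione) are combined into a pool of ₹168,000.
That pool (₹168,000) is divided at the grandchildren's generation into 4 shares of ₹42,000. Gabor, Chioma, and Perrin each take ₹42,000. The remaining share for the deceased Erik (₹42,000) is carried to the next generation.
That pool (₹42,000) passes entirely to Farrukh, the sole taker at the great-grandchildren's generation.

Pieter: ₹135,000; Odalys: ₹84,000; Tariq: ₹84,000; Vance: ₹84,000; Farrukh: ₹42,000; Gabor: ₹42,000; Chioma: ₹42,000; Perrin: ₹42,000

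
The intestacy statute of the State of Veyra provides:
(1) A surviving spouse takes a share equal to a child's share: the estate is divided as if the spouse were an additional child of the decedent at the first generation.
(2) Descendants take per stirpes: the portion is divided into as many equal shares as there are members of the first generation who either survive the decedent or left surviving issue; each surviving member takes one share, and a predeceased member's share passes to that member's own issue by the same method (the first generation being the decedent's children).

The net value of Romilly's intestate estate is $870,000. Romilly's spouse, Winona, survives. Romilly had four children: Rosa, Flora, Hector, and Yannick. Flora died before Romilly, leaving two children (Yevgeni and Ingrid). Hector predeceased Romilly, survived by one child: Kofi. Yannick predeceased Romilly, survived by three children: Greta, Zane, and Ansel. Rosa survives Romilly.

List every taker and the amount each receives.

The spouse counts as an additional share at the children's level, so there are 5 primary shares of $174,000. Winona takes one such share ($174,000).
The children's combined portion ($696,000) is divided into 4 shares of $174,000: Rosa takes $174,000; Flora's $174,000 share passes to Flora's issue; Hector's $174,000 share passes to Hector's issue; Yannick's $174,000 share passes to Yannick's issue.
Flora's share ($174,000) is divided into 2 shares of $87,000: Yevgeni and Ingrid each take $87,000.
Hector's share ($174,000) passes entirely to Kofi.
Yannick's share ($174,000) is divided into 3 shares of $58,000: Greta, Zane, and Ansel each take $58,000.

Winona: $174,000; Rosa: $174,000; Yevgeni: $87,000; Ingrid: $87,000; Kofi: $174,000; Greta: $58,000; Zane: $58,000; Ansel: $58,000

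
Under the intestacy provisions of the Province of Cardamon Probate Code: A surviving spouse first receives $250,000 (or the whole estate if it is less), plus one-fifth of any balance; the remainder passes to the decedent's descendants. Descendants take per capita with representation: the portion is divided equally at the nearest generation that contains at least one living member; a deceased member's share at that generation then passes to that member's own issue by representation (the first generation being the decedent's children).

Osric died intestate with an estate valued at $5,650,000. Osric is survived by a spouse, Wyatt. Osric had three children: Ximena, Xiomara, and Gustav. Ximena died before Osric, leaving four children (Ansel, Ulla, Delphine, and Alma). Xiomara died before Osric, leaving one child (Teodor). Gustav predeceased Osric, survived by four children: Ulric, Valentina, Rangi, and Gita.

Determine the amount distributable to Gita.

Gita receives $480,000.

Wyatt first takes $250,000, leaving a balance of $5,400,000. Wyatt then takes one-fifth of the balance ($1,080,000), for a total of $1,330,000. The remaining $4,320,000 passes to the descendants.
No child survives, so the initial division is made at the grandchildren's generation.
The descendants' portion ($4,320,000) is divided into 9 shares of $480,000: Ansel, Ulla, Delphine, Alma, Teodor, Ulric, Valentina, Rangi, and Gita each take $480,000.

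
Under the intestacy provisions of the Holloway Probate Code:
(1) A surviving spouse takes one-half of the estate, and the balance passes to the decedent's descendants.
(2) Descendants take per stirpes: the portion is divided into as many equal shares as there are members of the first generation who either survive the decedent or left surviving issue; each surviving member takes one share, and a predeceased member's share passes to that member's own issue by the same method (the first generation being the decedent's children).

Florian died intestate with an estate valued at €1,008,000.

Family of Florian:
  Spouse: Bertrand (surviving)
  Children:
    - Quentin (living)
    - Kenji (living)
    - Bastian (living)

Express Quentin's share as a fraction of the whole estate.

Quentin receives 1/6 of the estate.

Bertrand takes one-half of €1,008,000 = €504,000. The remaining €504,000 passes to the descendants.
The descendants' portion (€504,000) is divided into 3 shares of €168,000: Quentin, Kenji, and Bastian each take €168,000.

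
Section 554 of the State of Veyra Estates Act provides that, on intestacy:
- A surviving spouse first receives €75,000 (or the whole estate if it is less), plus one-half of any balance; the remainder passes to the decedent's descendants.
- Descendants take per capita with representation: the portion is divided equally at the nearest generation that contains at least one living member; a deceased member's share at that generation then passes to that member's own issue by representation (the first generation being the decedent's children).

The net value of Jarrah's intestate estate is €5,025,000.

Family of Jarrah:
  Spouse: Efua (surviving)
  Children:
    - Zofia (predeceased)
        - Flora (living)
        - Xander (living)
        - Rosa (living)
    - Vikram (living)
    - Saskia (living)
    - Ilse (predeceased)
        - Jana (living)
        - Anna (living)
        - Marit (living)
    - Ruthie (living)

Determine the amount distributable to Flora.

Flora receives €165,000.

Efua first takes €75,000, leaving a balance of €4,950,000. Efua then takes one-half of the balance (€2,475,000), for a total of €2,550,000. The remaining €2,475,000 passes to the descendants.
The descendants' portion (€2,475,000) is divided into 5 shares of €495,000: Vikram, Saskia, and Ruthie each take €495,000; Zofia's €495,000 share passes to Zofia's issue; Ilse's €495,000 share passes to Ilse's issue.
Zofia's share (€495,000) is divided into 3 shares of €165,000: Flora, Xander, and Rosa each take €165,000.
Ilse's share (€495,000) is divided into 3 shares of €165,000: Jana, Anna, and Marit each take €165,000.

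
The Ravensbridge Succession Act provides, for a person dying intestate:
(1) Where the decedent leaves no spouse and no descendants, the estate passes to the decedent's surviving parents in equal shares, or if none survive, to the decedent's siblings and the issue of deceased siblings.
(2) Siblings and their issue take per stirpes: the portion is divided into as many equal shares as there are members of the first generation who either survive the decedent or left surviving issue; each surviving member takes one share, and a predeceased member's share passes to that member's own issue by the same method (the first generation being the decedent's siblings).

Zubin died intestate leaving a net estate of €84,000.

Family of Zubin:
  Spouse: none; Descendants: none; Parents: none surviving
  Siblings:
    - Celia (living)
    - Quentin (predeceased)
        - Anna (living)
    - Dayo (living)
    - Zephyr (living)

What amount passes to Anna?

Anna receives €21,000.

The entire €84,000 passes to the siblings and their issue.
That amount (€84,000) is divided into 4 shares of €21,000: Celia, Dayo, and Zephyr each take €21,000; Quentin's €21,000 share passes to Quentin's issue.
Quentin's share (€21,000) passes entirely to Anna.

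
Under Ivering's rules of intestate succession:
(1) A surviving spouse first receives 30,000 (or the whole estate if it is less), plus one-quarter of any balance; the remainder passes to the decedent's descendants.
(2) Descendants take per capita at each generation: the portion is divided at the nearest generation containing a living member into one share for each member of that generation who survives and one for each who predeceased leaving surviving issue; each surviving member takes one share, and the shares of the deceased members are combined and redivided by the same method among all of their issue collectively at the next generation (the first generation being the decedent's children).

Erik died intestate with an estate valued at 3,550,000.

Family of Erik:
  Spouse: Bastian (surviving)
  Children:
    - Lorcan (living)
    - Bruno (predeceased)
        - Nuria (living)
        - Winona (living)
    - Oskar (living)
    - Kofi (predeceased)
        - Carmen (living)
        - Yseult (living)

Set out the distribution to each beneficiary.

Bastian first takes 30,000, leaving a balance of 3,520,000. Bastian then takes one-quarter of the balance (880,000), for a total of 910,000. The remaining 2,640,000 passes to the descendants.
The descendants' portion (2,640,000) is divided at the children's generation into 4 shares of 660,000. Lorcan and Oskar each take 660,000. The 2 shares of the deceased (Bruno and Kofi) are combined into a pool of 1,320,000.
That pool (1,320,000) is divided at the grandchildren's generation equally among Nuria, Winona, Carmen, and Yseult: 330,000 each.

Bastian: 910,000; Lorcan: 660,000; Nuria: 330,000; Winona: 330,000; Oskar: 660,000; Carmen: 330,000; Yseult: 330,000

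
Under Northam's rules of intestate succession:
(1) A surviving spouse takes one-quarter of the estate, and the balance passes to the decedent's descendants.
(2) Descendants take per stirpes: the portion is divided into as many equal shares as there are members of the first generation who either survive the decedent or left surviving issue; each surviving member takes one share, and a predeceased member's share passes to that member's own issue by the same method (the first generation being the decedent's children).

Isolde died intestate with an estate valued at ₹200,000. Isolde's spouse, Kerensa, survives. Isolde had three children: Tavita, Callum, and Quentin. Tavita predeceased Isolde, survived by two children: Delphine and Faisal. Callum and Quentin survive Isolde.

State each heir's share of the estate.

Kerensa takes one-quarter of ₹200,000 = ₹50,000. The remaining ₹150,000 passes to the descendants.
The descendants' portion (₹150,000) is divided into 3 shares of ₹50,000: Callum and Quentin each take ₹50,000; Tavita's ₹50,000 share passes to Tavita's issue.
Tavita's share (₹50,000) is divided into 2 shares of ₹25,000: Delphine and Faisal each take ₹25,000.

Kerensa: ₹50,000; Delphine: ₹25,000; Faisal: ₹25,000; Callum: ₹50,000; Quentin: ₹50,000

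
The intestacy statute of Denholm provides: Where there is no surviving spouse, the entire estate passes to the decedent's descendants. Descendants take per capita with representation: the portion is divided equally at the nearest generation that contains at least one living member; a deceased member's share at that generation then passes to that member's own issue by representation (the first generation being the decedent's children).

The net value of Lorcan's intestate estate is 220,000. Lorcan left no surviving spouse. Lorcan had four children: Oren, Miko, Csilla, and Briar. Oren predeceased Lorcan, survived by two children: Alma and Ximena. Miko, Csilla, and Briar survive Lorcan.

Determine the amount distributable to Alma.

The entire 220,000 passes to the descendants.
That amount (220,000) is divided into 4 shares of 55,000: Miko, Csilla, and Briar each take 55,000; Oren's 55,000 share passes to Oren's issue.
Oren's share (55,000) is divided into 2 shares of 27,500: Alma and Ximena each take 27,500.

Alma receives 27,500.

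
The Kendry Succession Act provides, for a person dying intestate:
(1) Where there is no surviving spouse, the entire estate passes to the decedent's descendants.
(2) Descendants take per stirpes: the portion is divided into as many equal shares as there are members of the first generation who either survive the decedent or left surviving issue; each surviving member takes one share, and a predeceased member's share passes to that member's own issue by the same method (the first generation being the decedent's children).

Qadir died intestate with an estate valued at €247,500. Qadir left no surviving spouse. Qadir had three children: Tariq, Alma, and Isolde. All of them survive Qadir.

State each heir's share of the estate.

Tariq: €82,500; Alma: €82,500; Isolde: €82,500

The entire €247,500 passes to the descendants.
That amount (€247,500) is divided into 3 shares of €82,500: Tariq, Alma, and Isolde each take €82,500.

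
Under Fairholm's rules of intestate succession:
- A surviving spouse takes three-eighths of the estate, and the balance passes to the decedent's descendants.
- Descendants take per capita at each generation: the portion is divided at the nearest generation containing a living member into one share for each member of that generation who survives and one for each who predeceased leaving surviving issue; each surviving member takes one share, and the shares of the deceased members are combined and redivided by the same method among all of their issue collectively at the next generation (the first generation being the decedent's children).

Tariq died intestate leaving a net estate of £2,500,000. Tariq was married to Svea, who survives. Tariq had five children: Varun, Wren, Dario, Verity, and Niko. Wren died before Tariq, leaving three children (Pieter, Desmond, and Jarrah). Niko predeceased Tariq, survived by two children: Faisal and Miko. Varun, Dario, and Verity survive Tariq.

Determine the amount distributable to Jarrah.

Jarrah receives £125,000.

Svea takes three-eighths of £2,500,000 = £937,500. The remaining £1,562,500 passes to the descendants.
The descendants' portion (£1,562,500) is divided at the children's generation into 5 shares of £312,500. Varun, Dario, and Verity each take £312,500. The 2 shares of the deceased (Wren and Niko) are combined into a pool of £625,000.
That pool (£625,000) is divided at the grandchildren's generation equally among Pieter, Desmond, Jarrah, Faisal, and Miko: £125,000 each.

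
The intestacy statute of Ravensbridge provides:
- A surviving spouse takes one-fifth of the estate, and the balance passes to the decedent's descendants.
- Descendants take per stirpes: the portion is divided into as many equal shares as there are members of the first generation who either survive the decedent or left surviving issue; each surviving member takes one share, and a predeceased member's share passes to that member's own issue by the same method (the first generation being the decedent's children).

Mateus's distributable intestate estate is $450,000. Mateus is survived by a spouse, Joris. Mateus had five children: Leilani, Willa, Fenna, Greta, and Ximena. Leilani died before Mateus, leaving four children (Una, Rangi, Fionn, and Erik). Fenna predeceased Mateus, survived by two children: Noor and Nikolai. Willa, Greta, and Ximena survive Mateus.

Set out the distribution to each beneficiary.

Joris takes one-fifth of $450,000 = $90,000. The remaining $360,000 passes to the descendants.
The descendants' portion ($360,000) is divided into 5 shares of $72,000: Willa, Greta, and Ximena each take $72,000; Leilani's $72,000 share passes to Leilani's issue; Fenna's $72,000 share passes to Fenna's issue.
Leilani's share ($72,000) is divided into 4 shares of $18,000: Una, Rangi, Fionn, and Erik each take $18,000.
Fenna's share ($72,000) is divided into 2 shares of $36,000: Noor and Nikolai each take $36,000.

Joris: $90,000; Una: $18,000; Rangi: $18,000; Fionn: $18,000; Erik: $18,000; Willa: $72,000; Noor: $36,000; Nikolai: $36,000; Greta: $72,000; Ximena: $72,000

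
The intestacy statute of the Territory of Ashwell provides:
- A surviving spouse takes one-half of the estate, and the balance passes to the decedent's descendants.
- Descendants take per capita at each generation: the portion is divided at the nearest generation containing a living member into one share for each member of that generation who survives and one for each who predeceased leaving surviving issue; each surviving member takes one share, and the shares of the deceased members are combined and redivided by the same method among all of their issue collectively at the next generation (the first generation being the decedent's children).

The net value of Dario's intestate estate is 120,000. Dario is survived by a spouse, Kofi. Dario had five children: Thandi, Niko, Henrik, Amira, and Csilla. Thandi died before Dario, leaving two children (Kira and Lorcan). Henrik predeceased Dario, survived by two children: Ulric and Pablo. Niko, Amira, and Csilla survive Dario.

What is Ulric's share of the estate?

Kofi takes one-half of 120,000 = 60,000. The remaining 60,000 passes to the descendants.
The descendants' portion (60,000) is divided at the children's generation into 5 shares of 12,000. Niko, Amira, and Csilla each take 12,000. The 2 shares of the deceased (Thandi and Henrik) are combined into a pool of 24,000.
That pool (24,000) is divided at the grandchildren's generation equally among Kira, Lorcan, Ulric, and Pablo: 6,000 each.

Ulric receives 6,000.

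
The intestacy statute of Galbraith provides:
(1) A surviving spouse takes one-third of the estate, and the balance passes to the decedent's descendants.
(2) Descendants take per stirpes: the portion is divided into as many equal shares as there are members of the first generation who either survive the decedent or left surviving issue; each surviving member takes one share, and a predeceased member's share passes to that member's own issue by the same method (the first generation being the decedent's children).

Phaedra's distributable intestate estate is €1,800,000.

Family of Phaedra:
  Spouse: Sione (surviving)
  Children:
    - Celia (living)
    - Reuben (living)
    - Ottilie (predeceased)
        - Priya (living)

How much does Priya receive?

Priya receives €400,000.

Sione takes one-third of €1,800,000 = €600,000. The remaining €1,200,000 passes to the descendants.
The descendants' portion (€1,200,000) is divided into 3 shares of €400,000: Celia and Reuben each take €400,000; Ottilie's €400,000 share passes to Ottilie's issue.
Ottilie's share (€400,000) passes entirely to Priya.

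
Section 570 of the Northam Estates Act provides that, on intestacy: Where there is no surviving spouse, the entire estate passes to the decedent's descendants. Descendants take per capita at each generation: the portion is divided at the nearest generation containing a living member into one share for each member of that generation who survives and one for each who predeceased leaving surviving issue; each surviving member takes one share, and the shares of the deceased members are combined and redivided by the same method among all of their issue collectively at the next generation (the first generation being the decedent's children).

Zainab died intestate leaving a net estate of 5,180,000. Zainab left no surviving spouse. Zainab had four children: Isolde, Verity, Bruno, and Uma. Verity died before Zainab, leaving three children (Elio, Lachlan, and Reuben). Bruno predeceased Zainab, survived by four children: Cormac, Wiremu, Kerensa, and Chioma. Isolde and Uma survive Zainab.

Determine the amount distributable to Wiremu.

The entire 5,180,000 passes to the descendants.
That amount (5,180,000) is divided at the children's generation into 4 shares of 1,295,000. Isolde and Uma each take 1,295,000. The 2 shares of the deceased (Verity and Bruno) are combined into a pool of 2,590,000.
That pool (2,590,000) is divided at the grandchildren's generation equally among Elio, Lachlan, Reuben, Cormac, Wiremu, Kerensa, and Chioma: 370,000 each.

Wiremu receives 370,000.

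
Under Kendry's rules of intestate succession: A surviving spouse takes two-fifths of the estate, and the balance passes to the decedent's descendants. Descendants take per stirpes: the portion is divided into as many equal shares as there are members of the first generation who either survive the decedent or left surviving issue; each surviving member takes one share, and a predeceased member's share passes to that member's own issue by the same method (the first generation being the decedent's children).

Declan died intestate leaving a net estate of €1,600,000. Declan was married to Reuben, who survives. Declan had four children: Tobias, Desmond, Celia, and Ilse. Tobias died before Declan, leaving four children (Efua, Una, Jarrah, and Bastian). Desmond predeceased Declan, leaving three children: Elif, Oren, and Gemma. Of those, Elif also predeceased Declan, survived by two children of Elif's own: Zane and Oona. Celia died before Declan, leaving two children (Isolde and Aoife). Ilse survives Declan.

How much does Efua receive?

Reuben takes two-fifths of €1,600,000 = €640,000. The remaining €960,000 passes to the descendants.
The descendants' portion (€960,000) is divided into 4 shares of €240,000: Ilse takes €240,000; Tobias's €240,000 share passes to Tobias's issue; Desmond's €240,000 share passes to Desmond's issue; Celia's €240,000 share passes to Celia's issue.
Tobias's share (€240,000) is divided into 4 shares of €60,000: Efua, Una, Jarrah, and Bastian each take €60,000.
Desmond's share (€240,000) is divided into 3 shares of €80,000: Oren and Gemma each take €80,000; Elif's €80,000 share passes to Elif's issue.
Elif's share (€80,000) is divided into 2 shares of €40,000: Zane and Oona each take €40,000.
Celia's share (€240,000) is divided into 2 shares of €120,000: Isolde and Aoife each take €120,000.

Efua receives €60,000.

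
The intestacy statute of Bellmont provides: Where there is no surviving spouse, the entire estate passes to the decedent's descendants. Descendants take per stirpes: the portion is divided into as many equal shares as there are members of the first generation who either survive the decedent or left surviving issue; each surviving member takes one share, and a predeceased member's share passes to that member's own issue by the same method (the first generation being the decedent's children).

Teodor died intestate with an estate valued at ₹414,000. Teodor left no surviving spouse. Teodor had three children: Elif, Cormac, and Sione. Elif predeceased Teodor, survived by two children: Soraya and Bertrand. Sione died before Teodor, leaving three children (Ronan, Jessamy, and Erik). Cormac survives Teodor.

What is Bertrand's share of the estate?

The entire ₹414,000 passes to the descendants.
That amount (₹414,000) is divided into 3 shares of ₹138,000: Cormac takes ₹138,000; Elif's ₹138,000 share passes to Elif's issue; Sione's ₹138,000 share passes to Sione's issue.
Elif's share (₹138,000) is divided into 2 shares of ₹69,000: Soraya and Bertrand each take ₹69,000.
Sione's share (₹138,000) is divided into 3 shares of ₹46,000: Ronan, Jessamy, and Erik each take ₹46,000.

Bertrand receives ₹69,000.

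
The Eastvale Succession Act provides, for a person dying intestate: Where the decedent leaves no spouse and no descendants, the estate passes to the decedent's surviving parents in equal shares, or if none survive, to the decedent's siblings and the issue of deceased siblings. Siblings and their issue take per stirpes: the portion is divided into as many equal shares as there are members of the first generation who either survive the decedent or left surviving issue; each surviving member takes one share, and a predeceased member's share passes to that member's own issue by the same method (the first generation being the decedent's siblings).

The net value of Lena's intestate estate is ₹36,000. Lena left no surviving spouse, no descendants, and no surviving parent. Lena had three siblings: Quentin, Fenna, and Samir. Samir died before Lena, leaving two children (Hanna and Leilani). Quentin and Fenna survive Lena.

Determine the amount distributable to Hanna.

The entire ₹36,000 passes to the siblings and their issue.
That amount (₹36,000) is divided into 3 shares of ₹12,000: Quentin and Fenna each take ₹12,000; Samir's ₹12,000 share passes to Samir's issue.
Samir's share (₹12,000) is divided into 2 shares of ₹6,000: Hanna and Leilani each take ₹6,000.

Hanna receives ₹6,000.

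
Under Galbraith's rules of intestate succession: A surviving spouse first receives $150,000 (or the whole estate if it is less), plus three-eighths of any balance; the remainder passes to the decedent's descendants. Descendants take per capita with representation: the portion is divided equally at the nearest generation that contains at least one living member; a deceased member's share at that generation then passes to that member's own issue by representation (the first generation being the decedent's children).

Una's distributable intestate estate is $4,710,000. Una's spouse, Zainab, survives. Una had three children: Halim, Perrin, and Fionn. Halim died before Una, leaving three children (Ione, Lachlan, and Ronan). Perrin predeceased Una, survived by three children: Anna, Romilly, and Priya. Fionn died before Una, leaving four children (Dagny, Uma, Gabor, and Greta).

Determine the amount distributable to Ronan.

Ronan receives $285,000.

Zainab first takes $150,000, leaving a balance of $4,560,000. Zainab then takes three-eighths of the balance ($1,710,000), for a total of $1,860,000. The remaining $2,850,000 passes to the descendants.
No child survives, so the initial division is made at the grandchildren's generation.
The descendants' portion ($2,850,000) is divided into 10 shares of $285,000: Ione, Lachlan, Ronan, Anna, Romilly, Priya, Dagny, Uma, Gabor, and Greta each take $285,000.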